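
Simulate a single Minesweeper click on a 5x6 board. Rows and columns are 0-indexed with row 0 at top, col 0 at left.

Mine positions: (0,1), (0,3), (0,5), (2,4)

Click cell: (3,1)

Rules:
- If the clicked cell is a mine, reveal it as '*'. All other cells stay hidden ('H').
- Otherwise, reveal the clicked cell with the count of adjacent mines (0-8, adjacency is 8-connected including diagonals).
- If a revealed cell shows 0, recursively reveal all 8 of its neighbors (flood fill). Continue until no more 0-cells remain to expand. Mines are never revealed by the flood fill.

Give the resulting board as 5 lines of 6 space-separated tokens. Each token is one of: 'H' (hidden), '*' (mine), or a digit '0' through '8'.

H H H H H H
1 1 2 2 H H
0 0 0 1 H H
0 0 0 1 1 1
0 0 0 0 0 0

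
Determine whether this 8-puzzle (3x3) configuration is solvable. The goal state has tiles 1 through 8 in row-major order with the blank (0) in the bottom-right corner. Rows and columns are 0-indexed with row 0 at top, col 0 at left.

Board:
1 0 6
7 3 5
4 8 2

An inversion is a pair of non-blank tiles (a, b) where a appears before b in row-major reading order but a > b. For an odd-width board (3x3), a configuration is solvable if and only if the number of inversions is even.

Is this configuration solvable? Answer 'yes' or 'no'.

Answer: no

Derivation:
Inversions (pairs i<j in row-major order where tile[i] > tile[j] > 0): 13
13 is odd, so the puzzle is not solvable.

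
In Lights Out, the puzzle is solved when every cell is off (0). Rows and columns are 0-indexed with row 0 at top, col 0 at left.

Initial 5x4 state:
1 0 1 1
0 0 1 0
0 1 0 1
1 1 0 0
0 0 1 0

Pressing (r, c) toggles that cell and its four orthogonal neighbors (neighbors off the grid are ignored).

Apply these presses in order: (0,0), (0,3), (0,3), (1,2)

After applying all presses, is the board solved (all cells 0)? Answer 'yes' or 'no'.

Answer: no

Derivation:
After press 1 at (0,0):
0 1 1 1
1 0 1 0
0 1 0 1
1 1 0 0
0 0 1 0

After press 2 at (0,3):
0 1 0 0
1 0 1 1
0 1 0 1
1 1 0 0
0 0 1 0

After press 3 at (0,3):
0 1 1 1
1 0 1 0
0 1 0 1
1 1 0 0
0 0 1 0

After press 4 at (1,2):
0 1 0 1
1 1 0 1
0 1 1 1
1 1 0 0
0 0 1 0

Lights still on: 11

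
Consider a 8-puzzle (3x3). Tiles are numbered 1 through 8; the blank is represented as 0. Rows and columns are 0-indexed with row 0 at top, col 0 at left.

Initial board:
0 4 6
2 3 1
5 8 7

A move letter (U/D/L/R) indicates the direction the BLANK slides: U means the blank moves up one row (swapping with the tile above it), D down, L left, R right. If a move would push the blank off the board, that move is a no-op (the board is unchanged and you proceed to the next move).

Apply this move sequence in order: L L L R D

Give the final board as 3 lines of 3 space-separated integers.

After move 1 (L):
0 4 6
2 3 1
5 8 7

After move 2 (L):
0 4 6
2 3 1
5 8 7

After move 3 (L):
0 4 6
2 3 1
5 8 7

After move 4 (R):
4 0 6
2 3 1
5 8 7

After move 5 (D):
4 3 6
2 0 1
5 8 7

Answer: 4 3 6
2 0 1
5 8 7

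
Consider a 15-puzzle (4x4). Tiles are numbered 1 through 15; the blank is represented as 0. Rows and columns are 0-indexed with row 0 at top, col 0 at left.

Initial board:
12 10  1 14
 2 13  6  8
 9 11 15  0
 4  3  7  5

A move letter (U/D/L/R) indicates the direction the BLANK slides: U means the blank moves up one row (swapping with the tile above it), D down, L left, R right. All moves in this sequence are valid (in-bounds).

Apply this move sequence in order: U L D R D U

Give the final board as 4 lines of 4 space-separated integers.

After move 1 (U):
12 10  1 14
 2 13  6  0
 9 11 15  8
 4  3  7  5

After move 2 (L):
12 10  1 14
 2 13  0  6
 9 11 15  8
 4  3  7  5

After move 3 (D):
12 10  1 14
 2 13 15  6
 9 11  0  8
 4  3  7  5

After move 4 (R):
12 10  1 14
 2 13 15  6
 9 11  8  0
 4  3  7  5

After move 5 (D):
12 10  1 14
 2 13 15  6
 9 11  8  5
 4  3  7  0

After move 6 (U):
12 10  1 14
 2 13 15  6
 9 11  8  0
 4  3  7  5

Answer: 12 10  1 14
 2 13 15  6
 9 11  8  0
 4  3  7  5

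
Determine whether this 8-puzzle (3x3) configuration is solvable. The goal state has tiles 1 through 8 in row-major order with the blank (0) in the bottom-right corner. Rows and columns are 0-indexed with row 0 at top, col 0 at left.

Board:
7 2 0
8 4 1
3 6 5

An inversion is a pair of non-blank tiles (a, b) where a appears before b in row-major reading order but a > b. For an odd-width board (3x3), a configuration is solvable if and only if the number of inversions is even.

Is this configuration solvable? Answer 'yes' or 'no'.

Inversions (pairs i<j in row-major order where tile[i] > tile[j] > 0): 15
15 is odd, so the puzzle is not solvable.

Answer: no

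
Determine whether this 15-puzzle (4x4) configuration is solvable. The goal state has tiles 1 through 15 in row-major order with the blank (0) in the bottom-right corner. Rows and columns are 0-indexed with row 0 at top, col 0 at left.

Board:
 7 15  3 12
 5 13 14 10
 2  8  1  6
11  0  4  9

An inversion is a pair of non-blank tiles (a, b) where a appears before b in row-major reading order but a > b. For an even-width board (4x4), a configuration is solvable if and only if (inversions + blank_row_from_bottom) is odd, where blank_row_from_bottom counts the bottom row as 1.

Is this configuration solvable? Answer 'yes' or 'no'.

Answer: yes

Derivation:
Inversions: 62
Blank is in row 3 (0-indexed from top), which is row 1 counting from the bottom (bottom = 1).
62 + 1 = 63, which is odd, so the puzzle is solvable.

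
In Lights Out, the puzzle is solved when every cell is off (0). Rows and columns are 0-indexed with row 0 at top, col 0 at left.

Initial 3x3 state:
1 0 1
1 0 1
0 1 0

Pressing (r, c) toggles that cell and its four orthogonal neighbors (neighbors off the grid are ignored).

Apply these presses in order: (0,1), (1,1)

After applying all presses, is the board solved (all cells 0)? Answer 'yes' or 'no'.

Answer: yes

Derivation:
After press 1 at (0,1):
0 1 0
1 1 1
0 1 0

After press 2 at (1,1):
0 0 0
0 0 0
0 0 0

Lights still on: 0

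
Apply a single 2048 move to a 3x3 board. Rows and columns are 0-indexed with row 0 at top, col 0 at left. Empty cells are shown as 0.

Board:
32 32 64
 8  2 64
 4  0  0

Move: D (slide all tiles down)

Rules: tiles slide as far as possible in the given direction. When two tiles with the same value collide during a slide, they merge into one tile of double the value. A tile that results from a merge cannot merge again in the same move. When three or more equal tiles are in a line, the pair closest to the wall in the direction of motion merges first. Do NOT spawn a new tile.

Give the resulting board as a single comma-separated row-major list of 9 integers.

Answer: 32, 0, 0, 8, 32, 0, 4, 2, 128

Derivation:
Slide down:
col 0: [32, 8, 4] -> [32, 8, 4]
col 1: [32, 2, 0] -> [0, 32, 2]
col 2: [64, 64, 0] -> [0, 0, 128]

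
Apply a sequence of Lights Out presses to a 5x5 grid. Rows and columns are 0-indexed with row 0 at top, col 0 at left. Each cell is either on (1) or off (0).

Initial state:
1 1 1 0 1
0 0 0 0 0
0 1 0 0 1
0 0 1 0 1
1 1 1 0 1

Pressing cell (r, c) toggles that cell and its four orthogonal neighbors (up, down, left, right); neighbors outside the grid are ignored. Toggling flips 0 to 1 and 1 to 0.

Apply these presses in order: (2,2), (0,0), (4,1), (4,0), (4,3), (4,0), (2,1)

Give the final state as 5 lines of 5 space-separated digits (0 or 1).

Answer: 0 0 1 0 1
1 1 1 0 0
1 1 0 1 1
0 0 0 1 1
0 0 1 1 0

Derivation:
After press 1 at (2,2):
1 1 1 0 1
0 0 1 0 0
0 0 1 1 1
0 0 0 0 1
1 1 1 0 1

After press 2 at (0,0):
0 0 1 0 1
1 0 1 0 0
0 0 1 1 1
0 0 0 0 1
1 1 1 0 1

After press 3 at (4,1):
0 0 1 0 1
1 0 1 0 0
0 0 1 1 1
0 1 0 0 1
0 0 0 0 1

After press 4 at (4,0):
0 0 1 0 1
1 0 1 0 0
0 0 1 1 1
1 1 0 0 1
1 1 0 0 1

After press 5 at (4,3):
0 0 1 0 1
1 0 1 0 0
0 0 1 1 1
1 1 0 1 1
1 1 1 1 0

After press 6 at (4,0):
0 0 1 0 1
1 0 1 0 0
0 0 1 1 1
0 1 0 1 1
0 0 1 1 0

After press 7 at (2,1):
0 0 1 0 1
1 1 1 0 0
1 1 0 1 1
0 0 0 1 1
0 0 1 1 0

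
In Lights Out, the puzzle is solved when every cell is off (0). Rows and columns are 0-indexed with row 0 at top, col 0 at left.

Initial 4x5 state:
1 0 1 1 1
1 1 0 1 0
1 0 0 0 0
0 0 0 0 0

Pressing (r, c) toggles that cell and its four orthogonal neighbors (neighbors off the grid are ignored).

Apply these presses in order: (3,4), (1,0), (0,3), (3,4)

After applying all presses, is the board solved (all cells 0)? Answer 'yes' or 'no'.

After press 1 at (3,4):
1 0 1 1 1
1 1 0 1 0
1 0 0 0 1
0 0 0 1 1

After press 2 at (1,0):
0 0 1 1 1
0 0 0 1 0
0 0 0 0 1
0 0 0 1 1

After press 3 at (0,3):
0 0 0 0 0
0 0 0 0 0
0 0 0 0 1
0 0 0 1 1

After press 4 at (3,4):
0 0 0 0 0
0 0 0 0 0
0 0 0 0 0
0 0 0 0 0

Lights still on: 0

Answer: yes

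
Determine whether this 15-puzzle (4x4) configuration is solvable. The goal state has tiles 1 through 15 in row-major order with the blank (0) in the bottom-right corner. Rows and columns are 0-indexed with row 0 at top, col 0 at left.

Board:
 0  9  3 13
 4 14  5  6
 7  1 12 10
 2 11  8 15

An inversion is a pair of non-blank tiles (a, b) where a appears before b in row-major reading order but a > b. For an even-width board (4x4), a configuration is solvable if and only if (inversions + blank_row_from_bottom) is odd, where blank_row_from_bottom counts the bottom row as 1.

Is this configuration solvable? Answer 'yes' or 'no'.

Answer: no

Derivation:
Inversions: 44
Blank is in row 0 (0-indexed from top), which is row 4 counting from the bottom (bottom = 1).
44 + 4 = 48, which is even, so the puzzle is not solvable.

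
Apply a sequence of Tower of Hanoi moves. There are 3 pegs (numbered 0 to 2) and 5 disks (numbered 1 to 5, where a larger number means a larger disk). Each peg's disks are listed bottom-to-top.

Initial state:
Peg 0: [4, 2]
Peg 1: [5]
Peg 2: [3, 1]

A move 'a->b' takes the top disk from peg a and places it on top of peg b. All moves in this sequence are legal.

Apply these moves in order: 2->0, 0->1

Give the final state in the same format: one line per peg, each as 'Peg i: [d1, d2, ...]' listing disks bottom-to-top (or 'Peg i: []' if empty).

After move 1 (2->0):
Peg 0: [4, 2, 1]
Peg 1: [5]
Peg 2: [3]

After move 2 (0->1):
Peg 0: [4, 2]
Peg 1: [5, 1]
Peg 2: [3]

Answer: Peg 0: [4, 2]
Peg 1: [5, 1]
Peg 2: [3]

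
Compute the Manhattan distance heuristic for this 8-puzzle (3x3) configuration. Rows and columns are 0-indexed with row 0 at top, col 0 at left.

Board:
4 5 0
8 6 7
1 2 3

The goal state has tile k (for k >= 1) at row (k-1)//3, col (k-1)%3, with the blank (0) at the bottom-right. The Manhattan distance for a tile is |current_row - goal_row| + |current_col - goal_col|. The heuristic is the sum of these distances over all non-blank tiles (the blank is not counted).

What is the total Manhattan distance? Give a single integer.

Answer: 14

Derivation:
Tile 4: (0,0)->(1,0) = 1
Tile 5: (0,1)->(1,1) = 1
Tile 8: (1,0)->(2,1) = 2
Tile 6: (1,1)->(1,2) = 1
Tile 7: (1,2)->(2,0) = 3
Tile 1: (2,0)->(0,0) = 2
Tile 2: (2,1)->(0,1) = 2
Tile 3: (2,2)->(0,2) = 2
Sum: 1 + 1 + 2 + 1 + 3 + 2 + 2 + 2 = 14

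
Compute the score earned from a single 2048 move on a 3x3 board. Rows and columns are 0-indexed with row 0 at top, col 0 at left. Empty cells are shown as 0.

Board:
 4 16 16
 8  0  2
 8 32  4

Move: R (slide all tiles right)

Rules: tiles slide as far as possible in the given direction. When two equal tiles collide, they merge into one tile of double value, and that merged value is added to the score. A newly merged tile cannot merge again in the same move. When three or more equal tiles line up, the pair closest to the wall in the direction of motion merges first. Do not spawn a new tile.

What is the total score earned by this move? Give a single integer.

Answer: 32

Derivation:
Slide right:
row 0: [4, 16, 16] -> [0, 4, 32]  score +32 (running 32)
row 1: [8, 0, 2] -> [0, 8, 2]  score +0 (running 32)
row 2: [8, 32, 4] -> [8, 32, 4]  score +0 (running 32)
Board after move:
 0  4 32
 0  8  2
 8 32  4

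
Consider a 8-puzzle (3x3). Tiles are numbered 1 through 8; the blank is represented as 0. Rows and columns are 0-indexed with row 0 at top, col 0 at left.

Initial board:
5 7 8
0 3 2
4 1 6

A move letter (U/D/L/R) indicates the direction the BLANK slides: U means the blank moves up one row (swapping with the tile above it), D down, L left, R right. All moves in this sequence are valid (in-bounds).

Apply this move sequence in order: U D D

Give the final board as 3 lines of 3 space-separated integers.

Answer: 5 7 8
4 3 2
0 1 6

Derivation:
After move 1 (U):
0 7 8
5 3 2
4 1 6

After move 2 (D):
5 7 8
0 3 2
4 1 6

After move 3 (D):
5 7 8
4 3 2
0 1 6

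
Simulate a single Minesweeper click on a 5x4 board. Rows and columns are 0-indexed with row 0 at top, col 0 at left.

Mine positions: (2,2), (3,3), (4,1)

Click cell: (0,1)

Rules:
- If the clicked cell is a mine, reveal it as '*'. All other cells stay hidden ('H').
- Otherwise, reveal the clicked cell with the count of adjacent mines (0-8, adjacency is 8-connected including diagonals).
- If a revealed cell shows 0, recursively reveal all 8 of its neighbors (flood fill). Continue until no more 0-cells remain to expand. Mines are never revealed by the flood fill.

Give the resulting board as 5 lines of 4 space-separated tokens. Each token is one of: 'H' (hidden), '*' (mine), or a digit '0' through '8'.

0 0 0 0
0 1 1 1
0 1 H H
1 2 H H
H H H H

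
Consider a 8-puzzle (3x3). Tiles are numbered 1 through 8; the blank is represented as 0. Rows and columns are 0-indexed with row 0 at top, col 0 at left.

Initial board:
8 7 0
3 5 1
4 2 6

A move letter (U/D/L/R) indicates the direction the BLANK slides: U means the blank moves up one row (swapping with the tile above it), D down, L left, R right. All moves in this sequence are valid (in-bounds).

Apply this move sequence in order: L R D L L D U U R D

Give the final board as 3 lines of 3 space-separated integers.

Answer: 7 3 1
8 0 5
4 2 6

Derivation:
After move 1 (L):
8 0 7
3 5 1
4 2 6

After move 2 (R):
8 7 0
3 5 1
4 2 6

After move 3 (D):
8 7 1
3 5 0
4 2 6

After move 4 (L):
8 7 1
3 0 5
4 2 6

After move 5 (L):
8 7 1
0 3 5
4 2 6

After move 6 (D):
8 7 1
4 3 5
0 2 6

After move 7 (U):
8 7 1
0 3 5
4 2 6

After move 8 (U):
0 7 1
8 3 5
4 2 6

After move 9 (R):
7 0 1
8 3 5
4 2 6

After move 10 (D):
7 3 1
8 0 5
4 2 6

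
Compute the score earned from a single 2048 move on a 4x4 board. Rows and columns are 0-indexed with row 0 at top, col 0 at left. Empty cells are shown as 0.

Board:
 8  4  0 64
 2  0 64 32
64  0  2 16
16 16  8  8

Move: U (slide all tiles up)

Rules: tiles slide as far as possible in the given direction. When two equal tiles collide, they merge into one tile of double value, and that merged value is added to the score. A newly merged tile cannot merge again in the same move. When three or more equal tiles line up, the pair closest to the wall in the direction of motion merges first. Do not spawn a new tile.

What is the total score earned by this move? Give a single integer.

Answer: 0

Derivation:
Slide up:
col 0: [8, 2, 64, 16] -> [8, 2, 64, 16]  score +0 (running 0)
col 1: [4, 0, 0, 16] -> [4, 16, 0, 0]  score +0 (running 0)
col 2: [0, 64, 2, 8] -> [64, 2, 8, 0]  score +0 (running 0)
col 3: [64, 32, 16, 8] -> [64, 32, 16, 8]  score +0 (running 0)
Board after move:
 8  4 64 64
 2 16  2 32
64  0  8 16
16  0  0  8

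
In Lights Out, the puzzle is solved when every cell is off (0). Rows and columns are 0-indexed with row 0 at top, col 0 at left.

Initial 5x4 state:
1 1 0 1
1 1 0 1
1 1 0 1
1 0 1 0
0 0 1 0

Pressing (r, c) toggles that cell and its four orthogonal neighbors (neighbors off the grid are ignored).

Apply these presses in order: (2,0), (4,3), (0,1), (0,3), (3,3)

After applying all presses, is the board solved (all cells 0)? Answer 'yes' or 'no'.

After press 1 at (2,0):
1 1 0 1
0 1 0 1
0 0 0 1
0 0 1 0
0 0 1 0

After press 2 at (4,3):
1 1 0 1
0 1 0 1
0 0 0 1
0 0 1 1
0 0 0 1

After press 3 at (0,1):
0 0 1 1
0 0 0 1
0 0 0 1
0 0 1 1
0 0 0 1

After press 4 at (0,3):
0 0 0 0
0 0 0 0
0 0 0 1
0 0 1 1
0 0 0 1

After press 5 at (3,3):
0 0 0 0
0 0 0 0
0 0 0 0
0 0 0 0
0 0 0 0

Lights still on: 0

Answer: yes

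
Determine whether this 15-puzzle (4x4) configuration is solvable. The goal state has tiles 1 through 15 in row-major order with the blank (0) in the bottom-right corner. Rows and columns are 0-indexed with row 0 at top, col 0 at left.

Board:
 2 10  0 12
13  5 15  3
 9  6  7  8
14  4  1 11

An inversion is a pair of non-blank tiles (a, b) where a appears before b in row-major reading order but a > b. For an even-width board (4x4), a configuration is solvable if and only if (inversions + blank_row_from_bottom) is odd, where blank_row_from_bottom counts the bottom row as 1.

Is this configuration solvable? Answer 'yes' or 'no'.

Inversions: 55
Blank is in row 0 (0-indexed from top), which is row 4 counting from the bottom (bottom = 1).
55 + 4 = 59, which is odd, so the puzzle is solvable.

Answer: yes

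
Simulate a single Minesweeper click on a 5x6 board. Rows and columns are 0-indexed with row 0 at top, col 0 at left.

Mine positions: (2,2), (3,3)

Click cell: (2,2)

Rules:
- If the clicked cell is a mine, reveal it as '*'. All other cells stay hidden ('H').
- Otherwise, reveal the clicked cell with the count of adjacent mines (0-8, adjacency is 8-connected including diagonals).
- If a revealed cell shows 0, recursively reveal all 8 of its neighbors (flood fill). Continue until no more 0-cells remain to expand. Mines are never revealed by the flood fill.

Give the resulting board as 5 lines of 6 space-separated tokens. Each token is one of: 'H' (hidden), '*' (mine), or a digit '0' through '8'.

H H H H H H
H H H H H H
H H * H H H
H H H H H H
H H H H H H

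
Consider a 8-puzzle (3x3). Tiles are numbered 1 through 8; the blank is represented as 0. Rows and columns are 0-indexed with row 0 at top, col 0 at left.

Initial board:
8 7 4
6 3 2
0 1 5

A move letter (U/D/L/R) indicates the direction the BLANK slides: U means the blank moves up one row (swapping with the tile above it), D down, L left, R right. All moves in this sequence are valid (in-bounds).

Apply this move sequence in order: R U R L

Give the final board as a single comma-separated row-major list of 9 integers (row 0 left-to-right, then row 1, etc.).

After move 1 (R):
8 7 4
6 3 2
1 0 5

After move 2 (U):
8 7 4
6 0 2
1 3 5

After move 3 (R):
8 7 4
6 2 0
1 3 5

After move 4 (L):
8 7 4
6 0 2
1 3 5

Answer: 8, 7, 4, 6, 0, 2, 1, 3, 5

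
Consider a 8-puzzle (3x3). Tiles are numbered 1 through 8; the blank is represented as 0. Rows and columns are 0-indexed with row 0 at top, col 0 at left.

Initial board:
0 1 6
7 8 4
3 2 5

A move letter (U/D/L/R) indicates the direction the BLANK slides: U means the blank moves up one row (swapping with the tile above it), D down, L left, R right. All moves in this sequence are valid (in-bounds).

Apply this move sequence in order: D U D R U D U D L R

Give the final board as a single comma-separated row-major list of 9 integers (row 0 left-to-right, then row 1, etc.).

After move 1 (D):
7 1 6
0 8 4
3 2 5

After move 2 (U):
0 1 6
7 8 4
3 2 5

After move 3 (D):
7 1 6
0 8 4
3 2 5

After move 4 (R):
7 1 6
8 0 4
3 2 5

After move 5 (U):
7 0 6
8 1 4
3 2 5

After move 6 (D):
7 1 6
8 0 4
3 2 5

After move 7 (U):
7 0 6
8 1 4
3 2 5

After move 8 (D):
7 1 6
8 0 4
3 2 5

After move 9 (L):
7 1 6
0 8 4
3 2 5

After move 10 (R):
7 1 6
8 0 4
3 2 5

Answer: 7, 1, 6, 8, 0, 4, 3, 2, 5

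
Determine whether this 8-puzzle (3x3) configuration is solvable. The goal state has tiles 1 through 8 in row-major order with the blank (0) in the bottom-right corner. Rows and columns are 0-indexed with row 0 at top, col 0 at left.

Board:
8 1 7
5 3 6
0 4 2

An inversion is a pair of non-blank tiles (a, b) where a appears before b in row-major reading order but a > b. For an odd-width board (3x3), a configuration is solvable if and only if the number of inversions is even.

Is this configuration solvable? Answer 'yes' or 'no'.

Inversions (pairs i<j in row-major order where tile[i] > tile[j] > 0): 19
19 is odd, so the puzzle is not solvable.

Answer: no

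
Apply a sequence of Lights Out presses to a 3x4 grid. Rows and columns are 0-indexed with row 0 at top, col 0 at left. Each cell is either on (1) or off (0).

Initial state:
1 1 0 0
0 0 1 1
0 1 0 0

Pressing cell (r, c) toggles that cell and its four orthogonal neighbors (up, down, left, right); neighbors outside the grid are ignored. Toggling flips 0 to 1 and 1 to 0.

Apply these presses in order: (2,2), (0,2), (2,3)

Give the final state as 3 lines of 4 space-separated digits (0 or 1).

Answer: 1 0 1 1
0 0 1 0
0 0 0 0

Derivation:
After press 1 at (2,2):
1 1 0 0
0 0 0 1
0 0 1 1

After press 2 at (0,2):
1 0 1 1
0 0 1 1
0 0 1 1

After press 3 at (2,3):
1 0 1 1
0 0 1 0
0 0 0 0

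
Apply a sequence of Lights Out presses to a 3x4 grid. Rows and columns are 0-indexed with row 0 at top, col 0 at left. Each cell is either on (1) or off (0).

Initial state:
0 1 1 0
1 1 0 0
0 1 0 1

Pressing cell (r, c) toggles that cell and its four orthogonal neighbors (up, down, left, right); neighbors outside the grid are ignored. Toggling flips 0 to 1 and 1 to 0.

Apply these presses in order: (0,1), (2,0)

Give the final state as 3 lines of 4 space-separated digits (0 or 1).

After press 1 at (0,1):
1 0 0 0
1 0 0 0
0 1 0 1

After press 2 at (2,0):
1 0 0 0
0 0 0 0
1 0 0 1

Answer: 1 0 0 0
0 0 0 0
1 0 0 1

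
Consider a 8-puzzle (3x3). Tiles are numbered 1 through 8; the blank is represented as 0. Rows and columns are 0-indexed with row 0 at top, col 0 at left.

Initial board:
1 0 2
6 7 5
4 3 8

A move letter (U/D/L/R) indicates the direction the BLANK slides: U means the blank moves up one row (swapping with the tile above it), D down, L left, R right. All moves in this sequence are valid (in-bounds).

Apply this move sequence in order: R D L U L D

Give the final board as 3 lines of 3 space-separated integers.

After move 1 (R):
1 2 0
6 7 5
4 3 8

After move 2 (D):
1 2 5
6 7 0
4 3 8

After move 3 (L):
1 2 5
6 0 7
4 3 8

After move 4 (U):
1 0 5
6 2 7
4 3 8

After move 5 (L):
0 1 5
6 2 7
4 3 8

After move 6 (D):
6 1 5
0 2 7
4 3 8

Answer: 6 1 5
0 2 7
4 3 8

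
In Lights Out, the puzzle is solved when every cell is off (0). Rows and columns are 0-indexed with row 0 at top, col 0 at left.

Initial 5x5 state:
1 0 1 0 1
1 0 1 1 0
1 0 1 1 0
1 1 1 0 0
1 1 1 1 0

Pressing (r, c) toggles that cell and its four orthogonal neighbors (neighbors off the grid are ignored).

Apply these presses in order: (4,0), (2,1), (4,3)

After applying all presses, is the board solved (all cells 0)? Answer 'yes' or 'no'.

Answer: no

Derivation:
After press 1 at (4,0):
1 0 1 0 1
1 0 1 1 0
1 0 1 1 0
0 1 1 0 0
0 0 1 1 0

After press 2 at (2,1):
1 0 1 0 1
1 1 1 1 0
0 1 0 1 0
0 0 1 0 0
0 0 1 1 0

After press 3 at (4,3):
1 0 1 0 1
1 1 1 1 0
0 1 0 1 0
0 0 1 1 0
0 0 0 0 1

Lights still on: 12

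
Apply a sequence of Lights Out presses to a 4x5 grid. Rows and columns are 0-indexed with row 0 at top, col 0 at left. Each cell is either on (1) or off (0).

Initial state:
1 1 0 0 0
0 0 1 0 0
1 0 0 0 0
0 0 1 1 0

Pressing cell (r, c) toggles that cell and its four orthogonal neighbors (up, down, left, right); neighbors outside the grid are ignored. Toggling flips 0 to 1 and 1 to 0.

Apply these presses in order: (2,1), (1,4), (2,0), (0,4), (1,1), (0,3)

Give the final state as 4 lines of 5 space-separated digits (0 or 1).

After press 1 at (2,1):
1 1 0 0 0
0 1 1 0 0
0 1 1 0 0
0 1 1 1 0

After press 2 at (1,4):
1 1 0 0 1
0 1 1 1 1
0 1 1 0 1
0 1 1 1 0

After press 3 at (2,0):
1 1 0 0 1
1 1 1 1 1
1 0 1 0 1
1 1 1 1 0

After press 4 at (0,4):
1 1 0 1 0
1 1 1 1 0
1 0 1 0 1
1 1 1 1 0

After press 5 at (1,1):
1 0 0 1 0
0 0 0 1 0
1 1 1 0 1
1 1 1 1 0

After press 6 at (0,3):
1 0 1 0 1
0 0 0 0 0
1 1 1 0 1
1 1 1 1 0

Answer: 1 0 1 0 1
0 0 0 0 0
1 1 1 0 1
1 1 1 1 0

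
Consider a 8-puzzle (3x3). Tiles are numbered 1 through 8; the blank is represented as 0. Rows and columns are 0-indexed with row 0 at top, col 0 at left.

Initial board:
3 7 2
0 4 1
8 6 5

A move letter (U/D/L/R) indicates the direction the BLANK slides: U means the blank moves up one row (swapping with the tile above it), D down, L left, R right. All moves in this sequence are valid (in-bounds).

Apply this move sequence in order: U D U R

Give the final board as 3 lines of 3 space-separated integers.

After move 1 (U):
0 7 2
3 4 1
8 6 5

After move 2 (D):
3 7 2
0 4 1
8 6 5

After move 3 (U):
0 7 2
3 4 1
8 6 5

After move 4 (R):
7 0 2
3 4 1
8 6 5

Answer: 7 0 2
3 4 1
8 6 5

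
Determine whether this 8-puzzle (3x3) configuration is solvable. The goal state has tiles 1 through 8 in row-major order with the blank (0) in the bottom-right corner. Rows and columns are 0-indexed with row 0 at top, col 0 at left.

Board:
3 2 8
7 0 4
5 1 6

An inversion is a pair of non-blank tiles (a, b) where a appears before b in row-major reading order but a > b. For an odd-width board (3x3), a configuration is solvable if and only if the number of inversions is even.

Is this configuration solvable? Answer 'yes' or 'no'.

Inversions (pairs i<j in row-major order where tile[i] > tile[j] > 0): 14
14 is even, so the puzzle is solvable.

Answer: yes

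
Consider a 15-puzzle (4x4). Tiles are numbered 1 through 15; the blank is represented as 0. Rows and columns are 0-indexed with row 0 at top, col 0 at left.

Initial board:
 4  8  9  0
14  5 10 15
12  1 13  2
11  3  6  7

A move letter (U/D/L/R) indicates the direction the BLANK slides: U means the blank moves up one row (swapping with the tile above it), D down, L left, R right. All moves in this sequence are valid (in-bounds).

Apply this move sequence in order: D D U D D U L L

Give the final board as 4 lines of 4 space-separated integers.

Answer:  4  8  9 15
14  5 10  2
12  0  1 13
11  3  6  7

Derivation:
After move 1 (D):
 4  8  9 15
14  5 10  0
12  1 13  2
11  3  6  7

After move 2 (D):
 4  8  9 15
14  5 10  2
12  1 13  0
11  3  6  7

After move 3 (U):
 4  8  9 15
14  5 10  0
12  1 13  2
11  3  6  7

After move 4 (D):
 4  8  9 15
14  5 10  2
12  1 13  0
11  3  6  7

After move 5 (D):
 4  8  9 15
14  5 10  2
12  1 13  7
11  3  6  0

After move 6 (U):
 4  8  9 15
14  5 10  2
12  1 13  0
11  3  6  7

After move 7 (L):
 4  8  9 15
14  5 10  2
12  1  0 13
11  3  6  7

After move 8 (L):
 4  8  9 15
14  5 10  2
12  0  1 13
11  3  6  7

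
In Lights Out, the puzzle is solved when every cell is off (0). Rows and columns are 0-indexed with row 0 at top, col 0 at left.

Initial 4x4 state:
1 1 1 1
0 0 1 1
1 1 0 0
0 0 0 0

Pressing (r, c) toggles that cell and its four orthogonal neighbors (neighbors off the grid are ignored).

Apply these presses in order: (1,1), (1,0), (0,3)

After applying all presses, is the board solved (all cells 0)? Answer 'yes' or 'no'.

After press 1 at (1,1):
1 0 1 1
1 1 0 1
1 0 0 0
0 0 0 0

After press 2 at (1,0):
0 0 1 1
0 0 0 1
0 0 0 0
0 0 0 0

After press 3 at (0,3):
0 0 0 0
0 0 0 0
0 0 0 0
0 0 0 0

Lights still on: 0

Answer: yes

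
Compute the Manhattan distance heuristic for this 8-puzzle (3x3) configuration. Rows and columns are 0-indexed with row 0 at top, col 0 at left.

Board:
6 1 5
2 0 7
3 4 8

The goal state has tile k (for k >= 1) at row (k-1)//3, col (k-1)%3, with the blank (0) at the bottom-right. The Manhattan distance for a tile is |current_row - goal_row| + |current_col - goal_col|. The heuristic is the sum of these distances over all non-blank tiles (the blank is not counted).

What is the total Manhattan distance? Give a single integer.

Answer: 18

Derivation:
Tile 6: at (0,0), goal (1,2), distance |0-1|+|0-2| = 3
Tile 1: at (0,1), goal (0,0), distance |0-0|+|1-0| = 1
Tile 5: at (0,2), goal (1,1), distance |0-1|+|2-1| = 2
Tile 2: at (1,0), goal (0,1), distance |1-0|+|0-1| = 2
Tile 7: at (1,2), goal (2,0), distance |1-2|+|2-0| = 3
Tile 3: at (2,0), goal (0,2), distance |2-0|+|0-2| = 4
Tile 4: at (2,1), goal (1,0), distance |2-1|+|1-0| = 2
Tile 8: at (2,2), goal (2,1), distance |2-2|+|2-1| = 1
Sum: 3 + 1 + 2 + 2 + 3 + 4 + 2 + 1 = 18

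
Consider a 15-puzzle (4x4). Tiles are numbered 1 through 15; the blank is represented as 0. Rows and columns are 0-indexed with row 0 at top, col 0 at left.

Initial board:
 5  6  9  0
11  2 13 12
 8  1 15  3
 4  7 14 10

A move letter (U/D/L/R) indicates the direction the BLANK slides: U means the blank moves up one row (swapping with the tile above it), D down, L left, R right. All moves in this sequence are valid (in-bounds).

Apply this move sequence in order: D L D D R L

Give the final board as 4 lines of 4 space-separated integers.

After move 1 (D):
 5  6  9 12
11  2 13  0
 8  1 15  3
 4  7 14 10

After move 2 (L):
 5  6  9 12
11  2  0 13
 8  1 15  3
 4  7 14 10

After move 3 (D):
 5  6  9 12
11  2 15 13
 8  1  0  3
 4  7 14 10

After move 4 (D):
 5  6  9 12
11  2 15 13
 8  1 14  3
 4  7  0 10

After move 5 (R):
 5  6  9 12
11  2 15 13
 8  1 14  3
 4  7 10  0

After move 6 (L):
 5  6  9 12
11  2 15 13
 8  1 14  3
 4  7  0 10

Answer:  5  6  9 12
11  2 15 13
 8  1 14  3
 4  7  0 10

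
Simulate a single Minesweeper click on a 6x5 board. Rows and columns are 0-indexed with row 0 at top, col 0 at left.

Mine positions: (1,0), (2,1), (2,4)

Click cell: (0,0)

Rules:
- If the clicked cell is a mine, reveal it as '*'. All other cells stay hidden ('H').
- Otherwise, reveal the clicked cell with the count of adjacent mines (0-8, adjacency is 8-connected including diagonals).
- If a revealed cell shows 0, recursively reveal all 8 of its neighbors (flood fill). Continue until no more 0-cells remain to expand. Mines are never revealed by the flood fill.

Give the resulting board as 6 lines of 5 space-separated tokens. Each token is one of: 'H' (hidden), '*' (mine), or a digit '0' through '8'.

1 H H H H
H H H H H
H H H H H
H H H H H
H H H H H
H H H H H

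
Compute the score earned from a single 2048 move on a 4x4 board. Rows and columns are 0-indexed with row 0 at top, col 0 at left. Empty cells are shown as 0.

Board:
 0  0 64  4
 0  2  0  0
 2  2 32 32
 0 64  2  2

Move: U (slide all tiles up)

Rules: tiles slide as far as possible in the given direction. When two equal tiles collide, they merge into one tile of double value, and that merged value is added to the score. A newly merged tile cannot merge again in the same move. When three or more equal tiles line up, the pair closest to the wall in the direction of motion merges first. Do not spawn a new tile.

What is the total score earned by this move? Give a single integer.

Slide up:
col 0: [0, 0, 2, 0] -> [2, 0, 0, 0]  score +0 (running 0)
col 1: [0, 2, 2, 64] -> [4, 64, 0, 0]  score +4 (running 4)
col 2: [64, 0, 32, 2] -> [64, 32, 2, 0]  score +0 (running 4)
col 3: [4, 0, 32, 2] -> [4, 32, 2, 0]  score +0 (running 4)
Board after move:
 2  4 64  4
 0 64 32 32
 0  0  2  2
 0  0  0  0

Answer: 4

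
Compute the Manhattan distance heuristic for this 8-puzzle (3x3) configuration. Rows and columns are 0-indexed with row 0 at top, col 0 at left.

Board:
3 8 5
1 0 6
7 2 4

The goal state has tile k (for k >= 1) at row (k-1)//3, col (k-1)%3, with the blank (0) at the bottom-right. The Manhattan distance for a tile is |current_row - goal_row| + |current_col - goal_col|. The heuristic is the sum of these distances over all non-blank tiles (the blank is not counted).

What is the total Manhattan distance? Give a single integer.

Answer: 12

Derivation:
Tile 3: (0,0)->(0,2) = 2
Tile 8: (0,1)->(2,1) = 2
Tile 5: (0,2)->(1,1) = 2
Tile 1: (1,0)->(0,0) = 1
Tile 6: (1,2)->(1,2) = 0
Tile 7: (2,0)->(2,0) = 0
Tile 2: (2,1)->(0,1) = 2
Tile 4: (2,2)->(1,0) = 3
Sum: 2 + 2 + 2 + 1 + 0 + 0 + 2 + 3 = 12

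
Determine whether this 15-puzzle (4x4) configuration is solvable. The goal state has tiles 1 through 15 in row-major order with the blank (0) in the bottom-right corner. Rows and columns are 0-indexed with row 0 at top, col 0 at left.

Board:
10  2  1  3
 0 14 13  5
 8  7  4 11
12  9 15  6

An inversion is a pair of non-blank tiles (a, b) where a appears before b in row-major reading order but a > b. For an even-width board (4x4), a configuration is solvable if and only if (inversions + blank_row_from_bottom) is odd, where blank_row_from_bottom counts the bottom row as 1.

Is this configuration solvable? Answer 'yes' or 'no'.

Inversions: 39
Blank is in row 1 (0-indexed from top), which is row 3 counting from the bottom (bottom = 1).
39 + 3 = 42, which is even, so the puzzle is not solvable.

Answer: no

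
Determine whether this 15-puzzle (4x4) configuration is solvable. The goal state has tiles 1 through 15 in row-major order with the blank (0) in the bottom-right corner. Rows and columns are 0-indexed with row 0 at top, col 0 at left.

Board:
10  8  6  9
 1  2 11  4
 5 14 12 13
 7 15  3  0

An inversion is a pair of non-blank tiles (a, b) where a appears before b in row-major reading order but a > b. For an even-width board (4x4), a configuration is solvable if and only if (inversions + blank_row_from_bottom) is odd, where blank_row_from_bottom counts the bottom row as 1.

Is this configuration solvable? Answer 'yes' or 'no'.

Inversions: 43
Blank is in row 3 (0-indexed from top), which is row 1 counting from the bottom (bottom = 1).
43 + 1 = 44, which is even, so the puzzle is not solvable.

Answer: no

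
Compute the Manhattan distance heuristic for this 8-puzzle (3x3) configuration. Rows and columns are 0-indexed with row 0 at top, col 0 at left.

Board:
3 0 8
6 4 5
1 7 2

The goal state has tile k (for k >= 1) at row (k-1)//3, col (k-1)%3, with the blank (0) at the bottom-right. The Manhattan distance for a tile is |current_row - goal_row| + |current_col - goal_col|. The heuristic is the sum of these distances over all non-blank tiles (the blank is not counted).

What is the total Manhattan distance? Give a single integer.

Answer: 15

Derivation:
Tile 3: (0,0)->(0,2) = 2
Tile 8: (0,2)->(2,1) = 3
Tile 6: (1,0)->(1,2) = 2
Tile 4: (1,1)->(1,0) = 1
Tile 5: (1,2)->(1,1) = 1
Tile 1: (2,0)->(0,0) = 2
Tile 7: (2,1)->(2,0) = 1
Tile 2: (2,2)->(0,1) = 3
Sum: 2 + 3 + 2 + 1 + 1 + 2 + 1 + 3 = 15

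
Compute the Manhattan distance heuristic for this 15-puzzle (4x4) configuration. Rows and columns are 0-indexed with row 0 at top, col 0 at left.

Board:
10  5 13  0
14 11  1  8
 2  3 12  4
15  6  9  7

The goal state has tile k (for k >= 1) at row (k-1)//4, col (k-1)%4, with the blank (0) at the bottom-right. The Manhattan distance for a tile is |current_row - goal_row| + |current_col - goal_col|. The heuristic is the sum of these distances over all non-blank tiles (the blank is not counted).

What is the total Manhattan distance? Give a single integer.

Tile 10: (0,0)->(2,1) = 3
Tile 5: (0,1)->(1,0) = 2
Tile 13: (0,2)->(3,0) = 5
Tile 14: (1,0)->(3,1) = 3
Tile 11: (1,1)->(2,2) = 2
Tile 1: (1,2)->(0,0) = 3
Tile 8: (1,3)->(1,3) = 0
Tile 2: (2,0)->(0,1) = 3
Tile 3: (2,1)->(0,2) = 3
Tile 12: (2,2)->(2,3) = 1
Tile 4: (2,3)->(0,3) = 2
Tile 15: (3,0)->(3,2) = 2
Tile 6: (3,1)->(1,1) = 2
Tile 9: (3,2)->(2,0) = 3
Tile 7: (3,3)->(1,2) = 3
Sum: 3 + 2 + 5 + 3 + 2 + 3 + 0 + 3 + 3 + 1 + 2 + 2 + 2 + 3 + 3 = 37

Answer: 37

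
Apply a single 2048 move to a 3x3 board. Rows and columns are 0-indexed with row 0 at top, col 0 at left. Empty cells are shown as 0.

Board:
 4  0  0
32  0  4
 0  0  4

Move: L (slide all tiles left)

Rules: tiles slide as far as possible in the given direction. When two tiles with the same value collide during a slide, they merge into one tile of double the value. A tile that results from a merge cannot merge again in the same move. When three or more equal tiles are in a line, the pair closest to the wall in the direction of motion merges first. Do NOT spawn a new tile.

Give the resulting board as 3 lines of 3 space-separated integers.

Slide left:
row 0: [4, 0, 0] -> [4, 0, 0]
row 1: [32, 0, 4] -> [32, 4, 0]
row 2: [0, 0, 4] -> [4, 0, 0]

Answer:  4  0  0
32  4  0
 4  0  0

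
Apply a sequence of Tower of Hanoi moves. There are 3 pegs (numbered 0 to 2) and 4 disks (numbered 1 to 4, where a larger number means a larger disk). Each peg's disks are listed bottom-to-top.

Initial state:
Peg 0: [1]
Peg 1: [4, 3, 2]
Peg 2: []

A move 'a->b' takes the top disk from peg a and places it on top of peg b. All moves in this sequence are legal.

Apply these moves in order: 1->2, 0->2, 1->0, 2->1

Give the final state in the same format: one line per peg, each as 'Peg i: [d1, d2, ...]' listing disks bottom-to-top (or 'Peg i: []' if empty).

Answer: Peg 0: [3]
Peg 1: [4, 1]
Peg 2: [2]

Derivation:
After move 1 (1->2):
Peg 0: [1]
Peg 1: [4, 3]
Peg 2: [2]

After move 2 (0->2):
Peg 0: []
Peg 1: [4, 3]
Peg 2: [2, 1]

After move 3 (1->0):
Peg 0: [3]
Peg 1: [4]
Peg 2: [2, 1]

After move 4 (2->1):
Peg 0: [3]
Peg 1: [4, 1]
Peg 2: [2]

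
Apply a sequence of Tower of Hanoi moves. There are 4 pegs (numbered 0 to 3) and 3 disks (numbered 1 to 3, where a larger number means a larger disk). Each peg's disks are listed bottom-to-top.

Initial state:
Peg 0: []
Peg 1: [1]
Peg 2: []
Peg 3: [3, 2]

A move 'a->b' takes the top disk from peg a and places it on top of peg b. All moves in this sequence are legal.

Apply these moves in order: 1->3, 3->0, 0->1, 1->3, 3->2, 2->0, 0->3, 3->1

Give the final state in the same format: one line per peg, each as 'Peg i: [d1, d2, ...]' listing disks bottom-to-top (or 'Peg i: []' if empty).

Answer: Peg 0: []
Peg 1: [1]
Peg 2: []
Peg 3: [3, 2]

Derivation:
After move 1 (1->3):
Peg 0: []
Peg 1: []
Peg 2: []
Peg 3: [3, 2, 1]

After move 2 (3->0):
Peg 0: [1]
Peg 1: []
Peg 2: []
Peg 3: [3, 2]

After move 3 (0->1):
Peg 0: []
Peg 1: [1]
Peg 2: []
Peg 3: [3, 2]

After move 4 (1->3):
Peg 0: []
Peg 1: []
Peg 2: []
Peg 3: [3, 2, 1]

After move 5 (3->2):
Peg 0: []
Peg 1: []
Peg 2: [1]
Peg 3: [3, 2]

After move 6 (2->0):
Peg 0: [1]
Peg 1: []
Peg 2: []
Peg 3: [3, 2]

After move 7 (0->3):
Peg 0: []
Peg 1: []
Peg 2: []
Peg 3: [3, 2, 1]

After move 8 (3->1):
Peg 0: []
Peg 1: [1]
Peg 2: []
Peg 3: [3, 2]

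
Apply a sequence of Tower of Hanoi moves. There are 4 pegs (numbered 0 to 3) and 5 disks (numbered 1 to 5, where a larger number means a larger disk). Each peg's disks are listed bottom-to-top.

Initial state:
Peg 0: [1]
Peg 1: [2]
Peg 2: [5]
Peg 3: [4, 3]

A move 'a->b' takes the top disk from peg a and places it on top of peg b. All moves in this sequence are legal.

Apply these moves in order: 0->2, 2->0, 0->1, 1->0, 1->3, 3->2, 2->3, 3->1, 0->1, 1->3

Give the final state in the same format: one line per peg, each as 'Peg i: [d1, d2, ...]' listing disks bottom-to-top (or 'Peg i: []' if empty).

Answer: Peg 0: []
Peg 1: [2]
Peg 2: [5]
Peg 3: [4, 3, 1]

Derivation:
After move 1 (0->2):
Peg 0: []
Peg 1: [2]
Peg 2: [5, 1]
Peg 3: [4, 3]

After move 2 (2->0):
Peg 0: [1]
Peg 1: [2]
Peg 2: [5]
Peg 3: [4, 3]

After move 3 (0->1):
Peg 0: []
Peg 1: [2, 1]
Peg 2: [5]
Peg 3: [4, 3]

After move 4 (1->0):
Peg 0: [1]
Peg 1: [2]
Peg 2: [5]
Peg 3: [4, 3]

After move 5 (1->3):
Peg 0: [1]
Peg 1: []
Peg 2: [5]
Peg 3: [4, 3, 2]

After move 6 (3->2):
Peg 0: [1]
Peg 1: []
Peg 2: [5, 2]
Peg 3: [4, 3]

After move 7 (2->3):
Peg 0: [1]
Peg 1: []
Peg 2: [5]
Peg 3: [4, 3, 2]

After move 8 (3->1):
Peg 0: [1]
Peg 1: [2]
Peg 2: [5]
Peg 3: [4, 3]

After move 9 (0->1):
Peg 0: []
Peg 1: [2, 1]
Peg 2: [5]
Peg 3: [4, 3]

After move 10 (1->3):
Peg 0: []
Peg 1: [2]
Peg 2: [5]
Peg 3: [4, 3, 1]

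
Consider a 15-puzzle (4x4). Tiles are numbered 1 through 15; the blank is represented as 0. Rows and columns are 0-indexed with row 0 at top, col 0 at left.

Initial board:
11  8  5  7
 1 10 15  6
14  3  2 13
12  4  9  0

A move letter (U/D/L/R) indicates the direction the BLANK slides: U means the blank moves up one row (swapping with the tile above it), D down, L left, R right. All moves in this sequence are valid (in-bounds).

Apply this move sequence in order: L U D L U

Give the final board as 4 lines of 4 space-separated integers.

After move 1 (L):
11  8  5  7
 1 10 15  6
14  3  2 13
12  4  0  9

After move 2 (U):
11  8  5  7
 1 10 15  6
14  3  0 13
12  4  2  9

After move 3 (D):
11  8  5  7
 1 10 15  6
14  3  2 13
12  4  0  9

After move 4 (L):
11  8  5  7
 1 10 15  6
14  3  2 13
12  0  4  9

After move 5 (U):
11  8  5  7
 1 10 15  6
14  0  2 13
12  3  4  9

Answer: 11  8  5  7
 1 10 15  6
14  0  2 13
12  3  4  9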